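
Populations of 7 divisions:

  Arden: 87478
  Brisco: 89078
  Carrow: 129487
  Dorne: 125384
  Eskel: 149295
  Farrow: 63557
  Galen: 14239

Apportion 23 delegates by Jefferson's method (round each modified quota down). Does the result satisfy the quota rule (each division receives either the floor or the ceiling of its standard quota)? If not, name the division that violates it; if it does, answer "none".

none

Standard quotas: Arden 3.055, Brisco 3.111, Carrow 4.523, Dorne 4.379, Eskel 5.214, Farrow 2.220, Galen 0.497.
Jefferson allocation: Arden 3, Brisco 3, Carrow 5, Dorne 5, Eskel 5, Farrow 2, Galen 0.
Every allocation lies between the lower and upper quota.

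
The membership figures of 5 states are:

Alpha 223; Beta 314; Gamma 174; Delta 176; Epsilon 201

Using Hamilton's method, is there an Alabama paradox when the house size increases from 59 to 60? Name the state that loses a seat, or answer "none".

At 59 seats: Alpha 12, Beta 17, Gamma 9, Delta 10, Epsilon 11.
At 60 seats: Alpha 12, Beta 17, Gamma 10, Delta 10, Epsilon 11.
No state's allocation decreased.

none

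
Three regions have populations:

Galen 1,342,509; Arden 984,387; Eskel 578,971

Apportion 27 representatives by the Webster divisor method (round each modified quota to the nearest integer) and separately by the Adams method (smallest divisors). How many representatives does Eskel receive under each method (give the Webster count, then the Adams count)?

5 and 6

Webster: Galen 13, Arden 9, Eskel 5.
Adams: Galen 12, Arden 9, Eskel 6.
Eskel gets 5 under Webster and 6 under Adams.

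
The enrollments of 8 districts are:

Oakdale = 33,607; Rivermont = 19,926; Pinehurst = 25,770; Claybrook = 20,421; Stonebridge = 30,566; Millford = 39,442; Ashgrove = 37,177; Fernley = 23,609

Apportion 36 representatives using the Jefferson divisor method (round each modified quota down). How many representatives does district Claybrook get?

Standard divisor 230518/36 ≈ 6403.278; standard quotas: Oakdale 5.248, Rivermont 3.112, Pinehurst 4.025, Claybrook 3.189, Stonebridge 4.773, Millford 6.160, Ashgrove 5.806, Fernley 3.687.
Rounding down gives 5, 3, 4, 3, 4, 6, 5, 3 = 33 seats, so the divisor must be adjusted.
With modified divisor 5800: modified quotas Oakdale 5.794, Rivermont 3.436, Pinehurst 4.443, Claybrook 3.521, Stonebridge 5.270, Millford 6.800, Ashgrove 6.410, Fernley 4.071.
Rounding down: Oakdale 5, Rivermont 3, Pinehurst 4, Claybrook 3, Stonebridge 5, Millford 6, Ashgrove 6, Fernley 4 (total 36).
Claybrook receives 3.

3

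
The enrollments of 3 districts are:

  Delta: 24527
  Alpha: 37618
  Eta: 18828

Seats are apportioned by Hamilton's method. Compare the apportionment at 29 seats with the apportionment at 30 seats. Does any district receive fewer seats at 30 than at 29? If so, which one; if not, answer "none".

At 29 seats: Delta 9, Alpha 13, Eta 7.
At 30 seats: Delta 9, Alpha 14, Eta 7.
No district's allocation decreased.

none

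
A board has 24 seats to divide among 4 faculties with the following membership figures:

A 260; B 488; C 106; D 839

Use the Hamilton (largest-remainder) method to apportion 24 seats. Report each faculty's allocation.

The standard divisor is 1693/24 ≈ 70.542.
Standard quotas: A 3.686, B 6.918, C 1.503, D 11.894.
Lower quotas: A 3, B 6, C 1, D 11 (sum 21, leaving 3 seats).
Remainders in descending order: B 0.918, D 0.894, A 0.686, C 0.503.
The surplus seats go to B, D, A.

A 4, B 7, C 1, D 12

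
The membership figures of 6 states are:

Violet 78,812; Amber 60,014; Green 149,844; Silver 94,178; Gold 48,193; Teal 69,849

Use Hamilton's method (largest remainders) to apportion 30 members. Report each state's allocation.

Standard divisor: 500890 ÷ 30 ≈ 16696.333.
Standard quotas: Violet 4.7203, Amber 3.5944, Green 8.9747, Silver 5.6406, Gold 2.8864, Teal 4.1835.
Lower quotas: Violet 4, Amber 3, Green 8, Silver 5, Gold 2, Teal 4 (sum 26, leaving 4 seats).
Remainders in descending order: Green 0.9747, Gold 0.8864, Violet 0.7203, Silver 0.6406, Amber 0.5944, Teal 0.1835.
The surplus seats go to Green, Gold, Violet, Silver.

Violet 5, Amber 3, Green 9, Silver 6, Gold 3, Teal 4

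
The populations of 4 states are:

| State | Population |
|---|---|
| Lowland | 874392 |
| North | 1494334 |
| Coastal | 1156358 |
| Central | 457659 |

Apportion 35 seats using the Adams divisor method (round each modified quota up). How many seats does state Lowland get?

8

Standard divisor 3982743/35 ≈ 113792.657; standard quotas: Lowland 7.684, North 13.132, Coastal 10.162, Central 4.022.
Rounding up gives 8, 14, 11, 5 = 38 seats, so the divisor must be adjusted.
With modified divisor 120100: modified quotas Lowland 7.281, North 12.442, Coastal 9.628, Central 3.811.
Rounding up: Lowland 8, North 13, Coastal 10, Central 4 (total 35).
Lowland receives 8.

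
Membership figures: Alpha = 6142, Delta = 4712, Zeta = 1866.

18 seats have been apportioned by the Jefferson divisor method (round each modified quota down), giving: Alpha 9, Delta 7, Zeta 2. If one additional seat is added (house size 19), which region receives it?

Zeta

Priority for the next seat is population ÷ (current seats + 1).
Priorities: Alpha 614.200, Delta 589.000, Zeta 622.000.
Highest priority: Zeta.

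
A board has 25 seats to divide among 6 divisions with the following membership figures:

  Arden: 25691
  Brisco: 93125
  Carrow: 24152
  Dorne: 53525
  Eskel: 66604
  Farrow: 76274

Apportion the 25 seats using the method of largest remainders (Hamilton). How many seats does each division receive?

Total 339371; standard divisor 339371/25 ≈ 13574.84.
Standard quotas: Arden 1.8925, Brisco 6.8601, Carrow 1.7792, Dorne 3.9430, Eskel 4.9064, Farrow 5.6188.
Lower quotas: Arden 1, Brisco 6, Carrow 1, Dorne 3, Eskel 4, Farrow 5 (sum 20, leaving 5 seats).
Remainders in descending order: Dorne 0.9430, Eskel 0.9064, Arden 0.8925, Brisco 0.8601, Carrow 0.7792, Farrow 0.6188.
Largest remainders: Dorne, Eskel, Arden, Brisco, Carrow receive the extra seats.

Arden 2, Brisco 7, Carrow 2, Dorne 4, Eskel 5, Farrow 5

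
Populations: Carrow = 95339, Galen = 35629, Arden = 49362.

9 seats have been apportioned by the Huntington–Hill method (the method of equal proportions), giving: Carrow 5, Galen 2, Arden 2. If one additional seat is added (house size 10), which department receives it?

Priority for the next seat is population ÷ (√(s·(s+1))).
Priorities: Carrow 17406.440, Galen 14545.478, Arden 20151.952.
Highest priority: Arden.

Arden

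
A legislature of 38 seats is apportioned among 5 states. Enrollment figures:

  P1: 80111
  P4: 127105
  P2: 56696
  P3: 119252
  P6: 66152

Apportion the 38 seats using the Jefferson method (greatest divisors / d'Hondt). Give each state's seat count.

Standard divisor 449316/38 ≈ 11824.105; standard quotas: P1 6.775, P4 10.750, P2 4.795, P3 10.085, P6 5.595.
Rounding down gives 6, 10, 4, 10, 5 = 35 seats, so the divisor must be adjusted.
With modified divisor 11200: modified quotas P1 7.153, P4 11.349, P2 5.062, P3 10.648, P6 5.906.
Rounding down: P1 7, P4 11, P2 5, P3 10, P6 5 (total 38).

P1=7, P4=11, P2=5, P3=10, P6=5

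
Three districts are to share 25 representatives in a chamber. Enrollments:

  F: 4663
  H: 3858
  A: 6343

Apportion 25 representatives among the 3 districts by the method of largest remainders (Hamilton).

The standard divisor is 14864/25 ≈ 594.56.
Standard quotas: F 7.8428, H 6.4888, A 10.6684.
Lower quotas: F 7, H 6, A 10 (sum 23, leaving 2 seats).
Remainders in descending order: F 0.8428, A 0.6684, H 0.4888.
The surplus seats go to F, A.

F 8, H 6, A 11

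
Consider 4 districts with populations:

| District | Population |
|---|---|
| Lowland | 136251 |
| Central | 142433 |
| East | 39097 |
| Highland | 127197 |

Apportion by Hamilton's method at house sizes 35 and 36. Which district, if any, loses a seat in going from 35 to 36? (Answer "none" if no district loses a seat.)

At 35 seats: Lowland 11, Central 11, East 3, Highland 10.
At 36 seats: Lowland 11, Central 12, East 3, Highland 10.
No district's allocation decreased.

none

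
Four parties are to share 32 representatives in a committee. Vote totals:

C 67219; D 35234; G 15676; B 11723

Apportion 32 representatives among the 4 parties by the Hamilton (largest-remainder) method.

C=16, D=9, G=4, B=3

Standard divisor: 129852 ÷ 32 ≈ 4057.875.
Standard quotas: C 16.5651, D 8.6829, G 3.8631, B 2.8890.
Lower quotas: C 16, D 8, G 3, B 2 (sum 29, leaving 3 seats).
Remainders in descending order: B 0.8890, G 0.8631, D 0.6829, C 0.5651.
Largest remainders: B, G, D receive the extra seats.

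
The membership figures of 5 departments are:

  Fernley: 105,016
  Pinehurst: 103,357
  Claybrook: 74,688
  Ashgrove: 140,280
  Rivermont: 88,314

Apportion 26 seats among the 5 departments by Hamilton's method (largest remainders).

Fernley 5; Pinehurst 5; Claybrook 4; Ashgrove 7; Rivermont 5

Total 511655; standard divisor 511655/26 ≈ 19679.038.
Standard quotas: Fernley 5.3364, Pinehurst 5.2521, Claybrook 3.7953, Ashgrove 7.1284, Rivermont 4.4877.
Lower quotas: Fernley 5, Pinehurst 5, Claybrook 3, Ashgrove 7, Rivermont 4 (sum 24, leaving 2 seats).
Remainders in descending order: Claybrook 0.7953, Rivermont 0.4877, Fernley 0.3364, Pinehurst 0.2521, Ashgrove 0.1284.
Largest remainders: Claybrook, Rivermont receive the extra seats.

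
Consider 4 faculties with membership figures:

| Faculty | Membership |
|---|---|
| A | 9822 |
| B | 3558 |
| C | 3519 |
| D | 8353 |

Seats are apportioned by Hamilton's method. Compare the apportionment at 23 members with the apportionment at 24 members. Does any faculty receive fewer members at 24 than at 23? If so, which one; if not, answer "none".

none

At 23 seats: A 9, B 3, C 3, D 8.
At 24 seats: A 9, B 4, C 3, D 8.
No faculty's allocation decreased.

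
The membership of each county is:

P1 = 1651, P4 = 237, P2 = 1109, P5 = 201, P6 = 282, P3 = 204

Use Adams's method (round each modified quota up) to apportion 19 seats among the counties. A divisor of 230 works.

P1=8; P4=2; P2=5; P5=1; P6=2; P3=1

With modified divisor 230: modified quotas P1 7.178, P4 1.030, P2 4.822, P5 0.874, P6 1.226, P3 0.887.
Rounding up: P1 8, P4 2, P2 5, P5 1, P6 2, P3 1 (total 19).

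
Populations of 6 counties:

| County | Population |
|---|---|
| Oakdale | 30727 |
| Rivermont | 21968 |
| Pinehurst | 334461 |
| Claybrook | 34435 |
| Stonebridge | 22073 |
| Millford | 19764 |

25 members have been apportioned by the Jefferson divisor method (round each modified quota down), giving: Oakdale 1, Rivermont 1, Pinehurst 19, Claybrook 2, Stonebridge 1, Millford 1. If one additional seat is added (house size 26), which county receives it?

Pinehurst

Priority for the next seat is population ÷ (current seats + 1).
Priorities: Oakdale 15363.500, Rivermont 10984.000, Pinehurst 16723.050, Claybrook 11478.333, Stonebridge 11036.500, Millford 9882.000.
Highest priority: Pinehurst.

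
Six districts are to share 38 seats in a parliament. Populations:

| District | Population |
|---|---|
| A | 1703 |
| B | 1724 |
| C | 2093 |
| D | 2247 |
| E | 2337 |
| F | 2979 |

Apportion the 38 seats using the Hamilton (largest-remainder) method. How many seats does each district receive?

Standard divisor: 13083 ÷ 38 ≈ 344.289.
Standard quotas: A 4.946, B 5.007, C 6.079, D 6.526, E 6.788, F 8.653.
Lower quotas: A 4, B 5, C 6, D 6, E 6, F 8 (sum 35, leaving 3 seats).
Remainders in descending order: A 0.946, E 0.788, F 0.653, D 0.526, C 0.079, B 0.007.
Largest remainders: A, E, F receive the extra seats.

A=5; B=5; C=6; D=6; E=7; F=9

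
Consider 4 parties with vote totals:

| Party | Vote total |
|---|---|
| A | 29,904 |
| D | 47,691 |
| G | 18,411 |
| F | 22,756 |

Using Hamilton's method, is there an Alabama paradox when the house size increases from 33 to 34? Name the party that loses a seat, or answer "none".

F

At 33 seats: A 8, D 13, G 5, F 7.
At 34 seats: A 9, D 14, G 5, F 6.
F drops from 7 to 6.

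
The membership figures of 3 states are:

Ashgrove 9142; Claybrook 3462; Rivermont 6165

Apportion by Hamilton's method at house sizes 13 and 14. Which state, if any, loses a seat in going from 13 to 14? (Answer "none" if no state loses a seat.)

Claybrook

At 13 seats: Ashgrove 6, Claybrook 3, Rivermont 4.
At 14 seats: Ashgrove 7, Claybrook 2, Rivermont 5.
Claybrook drops from 3 to 2.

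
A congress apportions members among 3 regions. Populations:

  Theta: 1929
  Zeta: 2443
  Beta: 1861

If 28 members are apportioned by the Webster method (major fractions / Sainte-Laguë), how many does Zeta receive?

11

Standard divisor 6233/28 ≈ 222.607; standard quotas: Theta 8.665, Zeta 10.974, Beta 8.360.
Rounding to the nearest integer gives Theta 9, Zeta 11, Beta 8 — total 28, matching the house size, so no adjustment is needed.
Zeta receives 11.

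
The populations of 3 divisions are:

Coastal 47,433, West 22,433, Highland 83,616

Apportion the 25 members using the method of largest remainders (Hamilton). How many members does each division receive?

Total 153482; standard divisor 153482/25 ≈ 6139.28.
Standard quotas: Coastal 7.7262, West 3.6540, Highland 13.6198.
Lower quotas: Coastal 7, West 3, Highland 13 (sum 23, leaving 2 seats).
Remainders in descending order: Coastal 0.7262, West 0.6540, Highland 0.6198.
The surplus seats go to Coastal, West.

Coastal=8, West=4, Highland=13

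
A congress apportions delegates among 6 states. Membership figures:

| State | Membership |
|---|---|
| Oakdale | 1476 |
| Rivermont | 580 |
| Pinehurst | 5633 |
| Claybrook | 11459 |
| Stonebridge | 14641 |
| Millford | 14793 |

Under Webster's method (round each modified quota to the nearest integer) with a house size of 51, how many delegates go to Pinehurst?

6

Standard divisor 48582/51 ≈ 952.588; standard quotas: Oakdale 1.549, Rivermont 0.609, Pinehurst 5.913, Claybrook 12.029, Stonebridge 15.370, Millford 15.529.
Rounding to the nearest integer gives 2, 1, 6, 12, 15, 16 = 52 seats, so the divisor must be adjusted.
With modified divisor 970: modified quotas Oakdale 1.522, Rivermont 0.598, Pinehurst 5.807, Claybrook 11.813, Stonebridge 15.094, Millford 15.251.
Rounding to the nearest integer: Oakdale 2, Rivermont 1, Pinehurst 6, Claybrook 12, Stonebridge 15, Millford 15 (total 51).
Pinehurst receives 6.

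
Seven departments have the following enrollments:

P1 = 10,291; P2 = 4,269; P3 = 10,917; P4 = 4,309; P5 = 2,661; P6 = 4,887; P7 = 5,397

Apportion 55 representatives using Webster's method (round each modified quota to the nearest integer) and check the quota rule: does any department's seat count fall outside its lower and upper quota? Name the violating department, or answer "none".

none

Standard quotas: P1 13.246, P2 5.495, P3 14.052, P4 5.546, P5 3.425, P6 6.290, P7 6.947.
Webster allocation: P1 13, P2 6, P3 14, P4 6, P5 3, P6 6, P7 7.
Every allocation lies between the lower and upper quota.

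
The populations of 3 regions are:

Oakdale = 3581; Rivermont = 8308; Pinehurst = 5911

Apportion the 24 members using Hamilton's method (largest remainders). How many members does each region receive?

Total 17800; standard divisor 17800/24 ≈ 741.667.
Standard quotas: Oakdale 4.8283, Rivermont 11.2018, Pinehurst 7.9699.
Lower quotas: Oakdale 4, Rivermont 11, Pinehurst 7 (sum 22, leaving 2 seats).
Remainders in descending order: Pinehurst 0.9699, Oakdale 0.8283, Rivermont 0.2018.
Largest remainders: Pinehurst, Oakdale receive the extra seats.

Oakdale=5, Rivermont=11, Pinehurst=8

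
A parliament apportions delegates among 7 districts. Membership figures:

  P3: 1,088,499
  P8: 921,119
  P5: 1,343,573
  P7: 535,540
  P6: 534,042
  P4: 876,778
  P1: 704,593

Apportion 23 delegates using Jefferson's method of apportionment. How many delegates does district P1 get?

Standard divisor 6004144/23 ≈ 261049.739; standard quotas: P3 4.170, P8 3.529, P5 5.147, P7 2.051, P6 2.046, P4 3.359, P1 2.699.
Rounding down gives 4, 3, 5, 2, 2, 3, 2 = 21 seats, so the divisor must be adjusted.
With modified divisor 227100: modified quotas P3 4.793, P8 4.056, P5 5.916, P7 2.358, P6 2.352, P4 3.861, P1 3.103.
Rounding down: P3 4, P8 4, P5 5, P7 2, P6 2, P4 3, P1 3 (total 23).
P1 receives 3.

3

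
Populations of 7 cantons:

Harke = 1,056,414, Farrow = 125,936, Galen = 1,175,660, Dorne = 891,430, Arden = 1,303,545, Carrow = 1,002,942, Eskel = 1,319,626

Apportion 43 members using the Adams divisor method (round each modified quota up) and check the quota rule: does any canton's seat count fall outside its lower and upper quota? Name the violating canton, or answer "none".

none

Standard quotas: Harke 6.607, Farrow 0.788, Galen 7.353, Dorne 5.575, Arden 8.152, Carrow 6.272, Eskel 8.253.
Adams allocation: Harke 7, Farrow 1, Galen 7, Dorne 6, Arden 8, Carrow 6, Eskel 8.
Every allocation lies between the lower and upper quota.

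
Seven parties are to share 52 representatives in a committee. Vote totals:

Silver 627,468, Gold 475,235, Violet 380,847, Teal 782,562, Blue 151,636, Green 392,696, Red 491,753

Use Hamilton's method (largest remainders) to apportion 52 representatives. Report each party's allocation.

Silver=10, Gold=8, Violet=6, Teal=12, Blue=2, Green=6, Red=8

Standard divisor: 3302197 ÷ 52 ≈ 63503.788.
Standard quotas: Silver 9.8808, Gold 7.4836, Violet 5.9972, Teal 12.3231, Blue 2.3878, Green 6.1838, Red 7.7437.
Lower quotas: Silver 9, Gold 7, Violet 5, Teal 12, Blue 2, Green 6, Red 7 (sum 48, leaving 4 seats).
Remainders in descending order: Violet 0.9972, Silver 0.8808, Red 0.7437, Gold 0.4836, Blue 0.3878, Teal 0.3231, Green 0.1838.
Largest remainders: Violet, Silver, Red, Gold receive the extra seats.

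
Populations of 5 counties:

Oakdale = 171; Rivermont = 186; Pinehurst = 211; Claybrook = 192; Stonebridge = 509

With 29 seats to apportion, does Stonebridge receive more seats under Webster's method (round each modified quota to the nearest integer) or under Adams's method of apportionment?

Webster: Oakdale 4, Rivermont 4, Pinehurst 5, Claybrook 4, Stonebridge 12.
Adams: Oakdale 4, Rivermont 4, Pinehurst 5, Claybrook 5, Stonebridge 11.
Stonebridge gets 12 under Webster and 11 under Adams.

Webster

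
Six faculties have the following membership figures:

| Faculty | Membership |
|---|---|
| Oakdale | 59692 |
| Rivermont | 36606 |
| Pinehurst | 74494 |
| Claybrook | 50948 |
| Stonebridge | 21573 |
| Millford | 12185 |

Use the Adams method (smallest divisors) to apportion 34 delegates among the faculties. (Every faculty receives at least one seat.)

Standard divisor 255498/34 ≈ 7514.647; standard quotas: Oakdale 7.943, Rivermont 4.871, Pinehurst 9.913, Claybrook 6.780, Stonebridge 2.871, Millford 1.621.
Rounding up gives 8, 5, 10, 7, 3, 2 = 35 seats, so the divisor must be adjusted.
With modified divisor 8400: modified quotas Oakdale 7.106, Rivermont 4.358, Pinehurst 8.868, Claybrook 6.065, Stonebridge 2.568, Millford 1.451.
Rounding up: Oakdale 8, Rivermont 5, Pinehurst 9, Claybrook 7, Stonebridge 3, Millford 2 (total 34).

Oakdale 8, Rivermont 5, Pinehurst 9, Claybrook 7, Stonebridge 3, Millford 2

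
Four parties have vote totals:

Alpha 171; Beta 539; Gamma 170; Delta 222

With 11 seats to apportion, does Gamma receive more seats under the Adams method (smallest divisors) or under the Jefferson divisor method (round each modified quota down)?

Adams: Alpha 2, Beta 5, Gamma 2, Delta 2.
Jefferson: Alpha 2, Beta 6, Gamma 1, Delta 2.
Gamma gets 2 under Adams and 1 under Jefferson.

Adams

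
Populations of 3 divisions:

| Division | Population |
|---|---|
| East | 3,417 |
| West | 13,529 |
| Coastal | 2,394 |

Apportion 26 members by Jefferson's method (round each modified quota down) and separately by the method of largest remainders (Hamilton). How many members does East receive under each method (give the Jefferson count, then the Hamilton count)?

Jefferson: East 4, West 19, Coastal 3.
Hamilton: East 5, West 18, Coastal 3.
East gets 4 under Jefferson and 5 under Hamilton.

4 and 5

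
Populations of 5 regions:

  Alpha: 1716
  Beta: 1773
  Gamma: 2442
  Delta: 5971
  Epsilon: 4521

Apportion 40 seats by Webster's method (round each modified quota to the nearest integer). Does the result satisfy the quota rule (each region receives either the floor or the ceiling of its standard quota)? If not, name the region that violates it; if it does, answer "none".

Standard quotas: Alpha 4.180, Beta 4.318, Gamma 5.948, Delta 14.543, Epsilon 11.011.
Webster allocation: Alpha 4, Beta 4, Gamma 6, Delta 15, Epsilon 11.
Every allocation lies between the lower and upper quota.

none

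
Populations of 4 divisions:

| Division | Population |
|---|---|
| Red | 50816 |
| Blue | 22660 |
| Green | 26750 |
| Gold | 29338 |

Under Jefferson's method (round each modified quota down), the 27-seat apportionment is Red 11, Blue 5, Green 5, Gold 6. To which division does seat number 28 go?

Green

Priority for the next seat is population ÷ (current seats + 1).
Priorities: Red 4234.667, Blue 3776.667, Green 4458.333, Gold 4191.143.
Highest priority: Green.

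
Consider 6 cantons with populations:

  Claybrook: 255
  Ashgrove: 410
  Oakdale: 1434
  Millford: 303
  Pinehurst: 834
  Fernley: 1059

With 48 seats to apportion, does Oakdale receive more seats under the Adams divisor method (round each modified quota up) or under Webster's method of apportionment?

Webster

Adams: Claybrook 3, Ashgrove 5, Oakdale 15, Millford 4, Pinehurst 9, Fernley 12.
Webster: Claybrook 3, Ashgrove 5, Oakdale 16, Millford 3, Pinehurst 9, Fernley 12.
Oakdale gets 15 under Adams and 16 under Webster.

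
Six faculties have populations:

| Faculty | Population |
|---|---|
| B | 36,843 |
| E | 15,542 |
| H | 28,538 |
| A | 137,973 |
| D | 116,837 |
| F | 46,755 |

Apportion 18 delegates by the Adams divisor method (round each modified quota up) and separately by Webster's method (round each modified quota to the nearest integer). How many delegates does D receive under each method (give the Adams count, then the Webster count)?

Adams: B 2, E 1, H 2, A 6, D 5, F 2.
Webster: B 2, E 1, H 1, A 6, D 6, F 2.
D gets 5 under Adams and 6 under Webster.

5 and 6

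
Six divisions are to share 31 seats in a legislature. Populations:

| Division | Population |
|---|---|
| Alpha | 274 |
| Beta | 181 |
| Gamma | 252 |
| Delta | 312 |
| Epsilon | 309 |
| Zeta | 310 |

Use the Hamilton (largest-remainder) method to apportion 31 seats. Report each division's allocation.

Standard divisor: 1638 ÷ 31 ≈ 52.839.
Standard quotas: Alpha 5.186, Beta 3.426, Gamma 4.769, Delta 5.905, Epsilon 5.848, Zeta 5.867.
Lower quotas: Alpha 5, Beta 3, Gamma 4, Delta 5, Epsilon 5, Zeta 5 (sum 27, leaving 4 seats).
Remainders in descending order: Delta 0.905, Zeta 0.867, Epsilon 0.848, Gamma 0.769, Beta 0.426, Alpha 0.186.
Largest remainders: Delta, Zeta, Epsilon, Gamma receive the extra seats.

Alpha=5, Beta=3, Gamma=5, Delta=6, Epsilon=6, Zeta=6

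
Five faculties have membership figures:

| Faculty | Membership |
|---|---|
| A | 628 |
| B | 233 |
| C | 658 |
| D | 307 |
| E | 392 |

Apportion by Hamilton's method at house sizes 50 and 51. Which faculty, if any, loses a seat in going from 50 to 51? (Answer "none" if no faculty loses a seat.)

none

At 50 seats: A 14, B 5, C 15, D 7, E 9.
At 51 seats: A 15, B 5, C 15, D 7, E 9.
No faculty's allocation decreased.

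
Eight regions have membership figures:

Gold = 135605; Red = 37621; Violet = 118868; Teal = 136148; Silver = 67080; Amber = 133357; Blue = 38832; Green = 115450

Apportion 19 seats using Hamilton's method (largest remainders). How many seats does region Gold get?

Standard divisor: 782961 ÷ 19 ≈ 41208.474.
Standard quotas: Gold 3.2907, Red 0.9129, Violet 2.8846, Teal 3.3039, Silver 1.6278, Amber 3.2362, Blue 0.9423, Green 2.8016.
Lower quotas: Gold 3, Red 0, Violet 2, Teal 3, Silver 1, Amber 3, Blue 0, Green 2 (sum 14, leaving 5 seats).
Remainders in descending order: Blue 0.9423, Red 0.9129, Violet 0.8846, Green 0.8016, Silver 0.6278, Teal 0.3039, Gold 0.2907, Amber 0.2362.
Largest remainders: Blue, Red, Violet, Green, Silver receive the extra seats.
Gold receives 3.

3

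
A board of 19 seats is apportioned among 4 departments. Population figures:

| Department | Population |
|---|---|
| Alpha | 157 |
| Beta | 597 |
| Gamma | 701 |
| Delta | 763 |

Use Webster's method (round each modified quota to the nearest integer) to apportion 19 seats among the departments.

Standard divisor 2218/19 ≈ 116.737; standard quotas: Alpha 1.345, Beta 5.114, Gamma 6.005, Delta 6.536.
Rounding to the nearest integer gives Alpha 1, Beta 5, Gamma 6, Delta 7 — total 19, matching the house size, so no adjustment is needed.

Alpha=1, Beta=5, Gamma=6, Delta=7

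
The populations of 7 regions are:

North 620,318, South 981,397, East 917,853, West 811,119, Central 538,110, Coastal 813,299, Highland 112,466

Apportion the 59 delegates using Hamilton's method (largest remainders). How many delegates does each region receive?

Standard divisor: 4794562 ÷ 59 ≈ 81263.763.
Standard quotas: North 7.6334, South 12.0767, East 11.2947, West 9.9813, Central 6.6218, Coastal 10.0081, Highland 1.3840.
Lower quotas: North 7, South 12, East 11, West 9, Central 6, Coastal 10, Highland 1 (sum 56, leaving 3 seats).
Remainders in descending order: West 0.9813, North 0.6334, Central 0.6218, Highland 0.3840, East 0.2947, South 0.0767, Coastal 0.0081.
Largest remainders: West, North, Central receive the extra seats.

North 8, South 12, East 11, West 10, Central 7, Coastal 10, Highland 1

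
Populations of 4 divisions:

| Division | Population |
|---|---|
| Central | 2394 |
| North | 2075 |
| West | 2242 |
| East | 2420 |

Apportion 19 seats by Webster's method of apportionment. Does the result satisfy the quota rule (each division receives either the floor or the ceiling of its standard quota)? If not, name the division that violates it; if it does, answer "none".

Standard quotas: Central 4.981, North 4.318, West 4.665, East 5.036.
Webster allocation: Central 5, North 4, West 5, East 5.
Every allocation lies between the lower and upper quota.

none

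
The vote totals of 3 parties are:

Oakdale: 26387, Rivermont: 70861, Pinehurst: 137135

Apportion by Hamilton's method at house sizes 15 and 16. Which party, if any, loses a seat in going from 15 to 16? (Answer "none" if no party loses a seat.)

At 15 seats: Oakdale 2, Rivermont 4, Pinehurst 9.
At 16 seats: Oakdale 2, Rivermont 5, Pinehurst 9.
No party's allocation decreased.

none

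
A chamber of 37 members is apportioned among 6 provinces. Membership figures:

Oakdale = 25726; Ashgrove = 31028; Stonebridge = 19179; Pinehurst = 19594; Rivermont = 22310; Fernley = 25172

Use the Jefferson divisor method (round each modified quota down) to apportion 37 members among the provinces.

Oakdale: 7, Ashgrove: 8, Stonebridge: 5, Pinehurst: 5, Rivermont: 6, Fernley: 6

Standard divisor 143009/37 ≈ 3865.108; standard quotas: Oakdale 6.656, Ashgrove 8.028, Stonebridge 4.962, Pinehurst 5.069, Rivermont 5.772, Fernley 6.513.
Rounding down gives 6, 8, 4, 5, 5, 6 = 34 seats, so the divisor must be adjusted.
With modified divisor 3640: modified quotas Oakdale 7.068, Ashgrove 8.524, Stonebridge 5.269, Pinehurst 5.383, Rivermont 6.129, Fernley 6.915.
Rounding down: Oakdale 7, Ashgrove 8, Stonebridge 5, Pinehurst 5, Rivermont 6, Fernley 6 (total 37).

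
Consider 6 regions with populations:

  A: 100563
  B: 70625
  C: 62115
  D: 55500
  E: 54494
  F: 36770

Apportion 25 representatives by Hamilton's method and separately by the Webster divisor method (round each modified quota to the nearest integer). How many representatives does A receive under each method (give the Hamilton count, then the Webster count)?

Hamilton: A 7, B 5, C 4, D 4, E 3, F 2.
Webster: A 6, B 5, C 4, D 4, E 4, F 2.
A gets 7 under Hamilton and 6 under Webster.

7 and 6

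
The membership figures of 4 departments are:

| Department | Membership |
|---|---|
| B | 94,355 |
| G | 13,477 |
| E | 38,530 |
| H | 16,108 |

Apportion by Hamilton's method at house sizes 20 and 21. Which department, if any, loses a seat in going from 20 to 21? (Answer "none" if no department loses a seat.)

At 20 seats: B 11, G 2, E 5, H 2.
At 21 seats: B 12, G 2, E 5, H 2.
No department's allocation decreased.

none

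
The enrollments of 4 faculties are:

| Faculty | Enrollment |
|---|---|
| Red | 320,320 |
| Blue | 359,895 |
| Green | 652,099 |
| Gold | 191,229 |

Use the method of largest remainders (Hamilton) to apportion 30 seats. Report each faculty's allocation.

Red 6, Blue 7, Green 13, Gold 4

The standard divisor is 1523543/30 ≈ 50784.767.
Standard quotas: Red 6.3074, Blue 7.0867, Green 12.8404, Gold 3.7655.
Lower quotas: Red 6, Blue 7, Green 12, Gold 3 (sum 28, leaving 2 seats).
Remainders in descending order: Green 0.8404, Gold 0.7655, Red 0.3074, Blue 0.0867.
The surplus seats go to Green, Gold.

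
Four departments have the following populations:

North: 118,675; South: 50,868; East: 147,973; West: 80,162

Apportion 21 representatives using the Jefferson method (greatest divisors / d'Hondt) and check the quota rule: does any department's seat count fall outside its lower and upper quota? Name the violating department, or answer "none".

none

Standard quotas: North 6.267, South 2.686, East 7.814, West 4.233.
Jefferson allocation: North 6, South 3, East 8, West 4.
Every allocation lies between the lower and upper quota.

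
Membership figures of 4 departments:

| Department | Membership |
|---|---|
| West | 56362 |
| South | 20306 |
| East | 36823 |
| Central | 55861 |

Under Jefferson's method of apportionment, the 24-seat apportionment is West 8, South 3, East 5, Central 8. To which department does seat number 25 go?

West

Priority for the next seat is population ÷ (current seats + 1).
Priorities: West 6262.444, South 5076.500, East 6137.167, Central 6206.778.
Highest priority: West.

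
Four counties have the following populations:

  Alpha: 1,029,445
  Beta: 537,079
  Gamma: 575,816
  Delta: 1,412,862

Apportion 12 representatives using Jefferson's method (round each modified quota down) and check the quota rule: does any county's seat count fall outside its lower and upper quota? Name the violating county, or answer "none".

Standard quotas: Alpha 3.475, Beta 1.813, Gamma 1.944, Delta 4.769.
Jefferson allocation: Alpha 3, Beta 2, Gamma 2, Delta 5.
Every allocation lies between the lower and upper quota.

none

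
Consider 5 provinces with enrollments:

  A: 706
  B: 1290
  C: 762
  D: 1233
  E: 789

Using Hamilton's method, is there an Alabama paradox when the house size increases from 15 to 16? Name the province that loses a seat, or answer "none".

none

At 15 seats: A 2, B 4, C 2, D 4, E 3.
At 16 seats: A 2, B 4, C 3, D 4, E 3.
No province's allocation decreased.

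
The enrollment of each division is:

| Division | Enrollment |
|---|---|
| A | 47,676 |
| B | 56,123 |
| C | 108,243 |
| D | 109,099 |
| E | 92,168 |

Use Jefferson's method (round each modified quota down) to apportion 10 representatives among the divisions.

Standard divisor 413309/10 ≈ 41330.9; standard quotas: A 1.154, B 1.358, C 2.619, D 2.640, E 2.230.
Rounding down gives 1, 1, 2, 2, 2 = 8 seats, so the divisor must be adjusted.
With modified divisor 33400: modified quotas A 1.427, B 1.680, C 3.241, D 3.266, E 2.760.
Rounding down: A 1, B 1, C 3, D 3, E 2 (total 10).

A 1, B 1, C 3, D 3, E 2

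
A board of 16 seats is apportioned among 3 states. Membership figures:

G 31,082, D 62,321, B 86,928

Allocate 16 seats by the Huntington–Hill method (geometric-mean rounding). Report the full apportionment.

G 3; D 5; B 8

With divisor 11497: modified quotas G 2.703, D 5.421, B 7.561.
Geometric-mean thresholds: G √(2·3)=2.449, D √(5·6)=5.477, B √(7·8)=7.483.
Each quota rounded against its threshold gives G 3, D 5, B 8 (total 16).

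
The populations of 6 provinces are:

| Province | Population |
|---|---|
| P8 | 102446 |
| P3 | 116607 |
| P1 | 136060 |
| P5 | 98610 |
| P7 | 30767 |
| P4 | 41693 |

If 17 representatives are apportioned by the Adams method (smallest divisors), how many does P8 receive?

3

Standard divisor 526183/17 ≈ 30951.941; standard quotas: P8 3.310, P3 3.767, P1 4.396, P5 3.186, P7 0.994, P4 1.347.
Rounding up gives 4, 4, 5, 4, 1, 2 = 20 seats, so the divisor must be adjusted.
With modified divisor 36500: modified quotas P8 2.807, P3 3.195, P1 3.728, P5 2.702, P7 0.843, P4 1.142.
Rounding up: P8 3, P3 4, P1 4, P5 3, P7 1, P4 2 (total 17).
P8 receives 3.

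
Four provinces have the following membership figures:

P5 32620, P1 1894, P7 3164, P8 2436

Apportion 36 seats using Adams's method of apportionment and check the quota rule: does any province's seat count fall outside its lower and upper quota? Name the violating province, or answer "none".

P5

Standard quotas: P5 29.275, P1 1.700, P7 2.840, P8 2.186.
Adams allocation: P5 28, P1 2, P7 3, P8 3.
P5 has quota 29.275 (lower 29, upper 30) but receives 28 — outside the quota interval.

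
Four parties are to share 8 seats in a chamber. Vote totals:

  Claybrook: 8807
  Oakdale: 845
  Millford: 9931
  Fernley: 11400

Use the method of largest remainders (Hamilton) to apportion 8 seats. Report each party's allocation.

Claybrook 2, Oakdale 0, Millford 3, Fernley 3

The standard divisor is 30983/8 ≈ 3872.875.
Standard quotas: Claybrook 2.2740, Oakdale 0.2182, Millford 2.5642, Fernley 2.9435.
Lower quotas: Claybrook 2, Oakdale 0, Millford 2, Fernley 2 (sum 6, leaving 2 seats).
Remainders in descending order: Fernley 0.9435, Millford 0.5642, Claybrook 0.2740, Oakdale 0.2182.
The surplus seats go to Fernley, Millford.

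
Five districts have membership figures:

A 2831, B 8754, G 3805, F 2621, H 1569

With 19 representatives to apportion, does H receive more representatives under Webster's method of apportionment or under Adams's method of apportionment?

Adams

Webster: A 3, B 8, G 4, F 3, H 1.
Adams: A 3, B 7, G 4, F 3, H 2.
H gets 1 under Webster and 2 under Adams.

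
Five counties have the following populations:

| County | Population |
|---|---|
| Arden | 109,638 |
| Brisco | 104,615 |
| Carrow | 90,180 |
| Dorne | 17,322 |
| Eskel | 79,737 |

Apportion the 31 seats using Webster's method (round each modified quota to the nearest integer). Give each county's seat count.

Standard divisor 401492/31 ≈ 12951.355; standard quotas: Arden 8.465, Brisco 8.078, Carrow 6.963, Dorne 1.337, Eskel 6.157.
Rounding to the nearest integer gives 8, 8, 7, 1, 6 = 30 seats, so the divisor must be adjusted.
With modified divisor 12600: modified quotas Arden 8.701, Brisco 8.303, Carrow 7.157, Dorne 1.375, Eskel 6.328.
Rounding to the nearest integer: Arden 9, Brisco 8, Carrow 7, Dorne 1, Eskel 6 (total 31).

Arden 9, Brisco 8, Carrow 7, Dorne 1, Eskel 6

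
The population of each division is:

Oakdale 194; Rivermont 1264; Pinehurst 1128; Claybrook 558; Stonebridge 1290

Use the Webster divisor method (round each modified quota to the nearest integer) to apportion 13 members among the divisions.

Standard divisor 4434/13 ≈ 341.077; standard quotas: Oakdale 0.569, Rivermont 3.706, Pinehurst 3.307, Claybrook 1.636, Stonebridge 3.782.
Rounding to the nearest integer gives 1, 4, 3, 2, 4 = 14 seats, so the divisor must be adjusted.
With modified divisor 365: modified quotas Oakdale 0.532, Rivermont 3.463, Pinehurst 3.090, Claybrook 1.529, Stonebridge 3.534.
Rounding to the nearest integer: Oakdale 1, Rivermont 3, Pinehurst 3, Claybrook 2, Stonebridge 4 (total 13).

Oakdale=1, Rivermont=3, Pinehurst=3, Claybrook=2, Stonebridge=4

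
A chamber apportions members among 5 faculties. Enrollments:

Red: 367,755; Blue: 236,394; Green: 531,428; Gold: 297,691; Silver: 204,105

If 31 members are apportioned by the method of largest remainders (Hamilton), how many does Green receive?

The standard divisor is 1637373/31 ≈ 52818.484.
Standard quotas: Red 6.9626, Blue 4.4756, Green 10.0614, Gold 5.6361, Silver 3.8643.
Lower quotas: Red 6, Blue 4, Green 10, Gold 5, Silver 3 (sum 28, leaving 3 seats).
Remainders in descending order: Red 0.9626, Silver 0.8643, Gold 0.6361, Blue 0.4756, Green 0.0614.
The surplus seats go to Red, Silver, Gold.
Green receives 10.

10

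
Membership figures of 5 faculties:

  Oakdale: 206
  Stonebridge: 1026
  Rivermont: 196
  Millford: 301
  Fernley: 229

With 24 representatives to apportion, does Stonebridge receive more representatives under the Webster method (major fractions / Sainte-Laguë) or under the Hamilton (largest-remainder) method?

Webster: Oakdale 3, Stonebridge 12, Rivermont 2, Millford 4, Fernley 3.
Hamilton: Oakdale 2, Stonebridge 13, Rivermont 2, Millford 4, Fernley 3.
Stonebridge gets 12 under Webster and 13 under Hamilton.

Hamilton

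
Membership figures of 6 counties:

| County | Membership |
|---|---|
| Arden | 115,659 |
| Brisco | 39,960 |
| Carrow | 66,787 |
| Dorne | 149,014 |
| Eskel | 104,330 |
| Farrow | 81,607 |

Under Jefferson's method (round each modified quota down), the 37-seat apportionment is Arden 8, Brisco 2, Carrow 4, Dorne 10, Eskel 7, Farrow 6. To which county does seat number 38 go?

Priority for the next seat is population ÷ (current seats + 1).
Priorities: Arden 12851.000, Brisco 13320.000, Carrow 13357.400, Dorne 13546.727, Eskel 13041.250, Farrow 11658.143.
Highest priority: Dorne.

Dorne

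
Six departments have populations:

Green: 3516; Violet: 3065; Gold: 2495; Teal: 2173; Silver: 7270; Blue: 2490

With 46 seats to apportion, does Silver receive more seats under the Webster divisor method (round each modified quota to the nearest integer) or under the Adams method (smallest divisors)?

Webster: Green 8, Violet 7, Gold 5, Teal 5, Silver 16, Blue 5.
Adams: Green 8, Violet 7, Gold 6, Teal 5, Silver 15, Blue 5.
Silver gets 16 under Webster and 15 under Adams.

Webster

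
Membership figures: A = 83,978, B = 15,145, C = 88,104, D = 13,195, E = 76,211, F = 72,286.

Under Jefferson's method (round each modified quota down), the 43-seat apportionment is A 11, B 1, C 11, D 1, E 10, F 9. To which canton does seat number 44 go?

B

Priority for the next seat is population ÷ (current seats + 1).
Priorities: A 6998.167, B 7572.500, C 7342.000, D 6597.500, E 6928.273, F 7228.600.
Highest priority: B.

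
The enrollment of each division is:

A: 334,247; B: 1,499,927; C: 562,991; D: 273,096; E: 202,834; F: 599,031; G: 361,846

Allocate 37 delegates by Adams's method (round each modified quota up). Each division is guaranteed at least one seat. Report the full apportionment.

A=3, B=14, C=5, D=3, E=2, F=6, G=4

Standard divisor 3833972/37 ≈ 103620.865; standard quotas: A 3.226, B 14.475, C 5.433, D 2.636, E 1.957, F 5.781, G 3.492.
Rounding up gives 4, 15, 6, 3, 2, 6, 4 = 40 seats, so the divisor must be adjusted.
With modified divisor 114000: modified quotas A 2.932, B 13.157, C 4.939, D 2.396, E 1.779, F 5.255, G 3.174.
Rounding up: A 3, B 14, C 5, D 3, E 2, F 6, G 4 (total 37).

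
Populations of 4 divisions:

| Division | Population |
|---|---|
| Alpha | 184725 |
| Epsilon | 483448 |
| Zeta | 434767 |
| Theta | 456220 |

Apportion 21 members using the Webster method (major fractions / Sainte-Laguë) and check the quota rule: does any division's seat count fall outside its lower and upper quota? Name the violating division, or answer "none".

Standard quotas: Alpha 2.488, Epsilon 6.511, Zeta 5.856, Theta 6.145.
Webster allocation: Alpha 2, Epsilon 7, Zeta 6, Theta 6.
Every allocation lies between the lower and upper quota.

none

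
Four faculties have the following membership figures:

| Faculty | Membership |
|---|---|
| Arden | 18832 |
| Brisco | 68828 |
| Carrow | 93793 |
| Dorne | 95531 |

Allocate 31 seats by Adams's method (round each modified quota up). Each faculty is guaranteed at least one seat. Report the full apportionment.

Arden 2, Brisco 8, Carrow 10, Dorne 11

Standard divisor 276984/31 ≈ 8934.968; standard quotas: Arden 2.108, Brisco 7.703, Carrow 10.497, Dorne 10.692.
Rounding up gives 3, 8, 11, 11 = 33 seats, so the divisor must be adjusted.
With modified divisor 9511.97: modified quotas Arden 1.980, Brisco 7.236, Carrow 9.861, Dorne 10.043.
Rounding up: Arden 2, Brisco 8, Carrow 10, Dorne 11 (total 31).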